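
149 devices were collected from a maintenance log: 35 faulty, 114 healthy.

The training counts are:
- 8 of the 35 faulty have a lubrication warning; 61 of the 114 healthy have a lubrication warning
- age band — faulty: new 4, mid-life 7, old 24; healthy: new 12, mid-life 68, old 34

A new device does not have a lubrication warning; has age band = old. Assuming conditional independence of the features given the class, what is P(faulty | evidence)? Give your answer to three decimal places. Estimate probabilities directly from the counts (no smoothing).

faulty: (35/149) × (27/35) × (24/35) ≈ 0.124257
healthy: (114/149) × (53/114) × (34/114) ≈ 0.106087
P(faulty | x) = 0.124257 / 0.230344 ≈ 0.539

0.539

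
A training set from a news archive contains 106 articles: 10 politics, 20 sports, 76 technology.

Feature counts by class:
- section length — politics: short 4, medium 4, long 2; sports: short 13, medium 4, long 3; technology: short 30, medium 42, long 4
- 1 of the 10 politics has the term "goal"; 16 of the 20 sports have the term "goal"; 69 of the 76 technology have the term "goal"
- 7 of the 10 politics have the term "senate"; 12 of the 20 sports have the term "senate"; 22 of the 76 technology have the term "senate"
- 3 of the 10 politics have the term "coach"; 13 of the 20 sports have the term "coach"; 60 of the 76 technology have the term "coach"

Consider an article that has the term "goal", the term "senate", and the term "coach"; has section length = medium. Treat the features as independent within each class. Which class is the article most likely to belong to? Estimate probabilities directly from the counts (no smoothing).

politics: (10/106) × (4/10) × (1/10) × (7/10) × (3/10) ≈ 0.000792453
sports: (20/106) × (4/20) × (16/20) × (12/20) × (13/20) ≈ 0.0117736
technology: (76/106) × (42/76) × (69/76) × (22/76) × (60/76) ≈ 0.0822102
Highest score → technology.

technology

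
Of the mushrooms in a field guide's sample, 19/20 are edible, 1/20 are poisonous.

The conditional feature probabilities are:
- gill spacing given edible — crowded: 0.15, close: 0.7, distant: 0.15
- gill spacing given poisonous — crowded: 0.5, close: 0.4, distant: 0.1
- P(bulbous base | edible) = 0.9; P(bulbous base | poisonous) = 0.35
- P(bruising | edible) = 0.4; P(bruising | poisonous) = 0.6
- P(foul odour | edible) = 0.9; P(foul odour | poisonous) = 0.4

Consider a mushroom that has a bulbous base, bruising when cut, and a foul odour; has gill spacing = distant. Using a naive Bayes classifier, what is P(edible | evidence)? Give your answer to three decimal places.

0.991

edible: 0.95 × 0.15 × 0.9 × 0.4 × 0.9 = 0.04617
poisonous: 0.05 × 0.1 × 0.35 × 0.6 × 0.4 = 0.00042
P(edible | x) = 0.04617 / 0.04659 ≈ 0.991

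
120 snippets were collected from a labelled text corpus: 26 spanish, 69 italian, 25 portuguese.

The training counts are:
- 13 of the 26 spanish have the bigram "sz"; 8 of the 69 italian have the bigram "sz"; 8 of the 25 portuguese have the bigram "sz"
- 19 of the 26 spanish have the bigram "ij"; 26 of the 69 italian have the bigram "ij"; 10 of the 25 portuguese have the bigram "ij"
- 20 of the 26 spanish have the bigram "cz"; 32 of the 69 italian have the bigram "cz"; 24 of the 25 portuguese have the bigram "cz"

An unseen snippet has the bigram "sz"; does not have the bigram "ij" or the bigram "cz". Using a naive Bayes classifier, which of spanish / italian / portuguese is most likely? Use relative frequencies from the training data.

spanish: (26/120) × (13/26) × (7/26) × (6/26) ≈ 0.00673077
italian: (69/120) × (8/69) × (43/69) × (37/69) ≈ 0.0222782
portuguese: (25/120) × (8/25) × (15/25) × (1/25) = 0.0016
Highest score → italian.

italian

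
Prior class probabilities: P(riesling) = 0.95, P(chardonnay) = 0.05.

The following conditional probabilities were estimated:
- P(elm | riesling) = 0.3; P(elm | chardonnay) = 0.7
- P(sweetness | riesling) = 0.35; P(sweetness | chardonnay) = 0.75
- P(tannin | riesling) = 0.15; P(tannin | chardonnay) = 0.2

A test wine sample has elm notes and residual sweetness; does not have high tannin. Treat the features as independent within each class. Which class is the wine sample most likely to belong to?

riesling

riesling: 0.95 × 0.3 × 0.35 × (1−0.15) = 0.0847875
chardonnay: 0.05 × 0.7 × 0.75 × (1−0.2) = 0.021
Highest score → riesling.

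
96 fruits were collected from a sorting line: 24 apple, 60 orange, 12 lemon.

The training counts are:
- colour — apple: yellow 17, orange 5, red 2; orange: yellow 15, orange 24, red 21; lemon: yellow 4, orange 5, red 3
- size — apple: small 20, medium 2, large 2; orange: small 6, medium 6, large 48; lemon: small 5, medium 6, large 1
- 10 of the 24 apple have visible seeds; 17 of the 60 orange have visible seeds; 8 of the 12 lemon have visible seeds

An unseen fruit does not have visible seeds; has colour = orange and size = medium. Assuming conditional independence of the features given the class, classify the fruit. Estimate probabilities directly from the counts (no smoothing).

apple: (24/96) × (5/24) × (2/24) × (14/24) ≈ 0.00253183
orange: (60/96) × (24/60) × (6/60) × (43/60) ≈ 0.0179167
lemon: (12/96) × (5/12) × (6/12) × (4/12) ≈ 0.00868056
Highest score → orange.

orange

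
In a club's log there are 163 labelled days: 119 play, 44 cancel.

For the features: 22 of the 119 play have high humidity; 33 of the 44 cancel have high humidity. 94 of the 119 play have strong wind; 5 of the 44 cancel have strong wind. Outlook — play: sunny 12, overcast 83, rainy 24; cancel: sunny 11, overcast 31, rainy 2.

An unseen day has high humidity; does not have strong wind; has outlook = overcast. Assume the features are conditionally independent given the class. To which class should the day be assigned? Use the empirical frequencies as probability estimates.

play: (119/163) × (22/119) × (25/119) × (83/119) ≈ 0.0197769
cancel: (44/163) × (33/44) × (39/44) × (31/44) ≈ 0.126429
Highest score → cancel.

cancel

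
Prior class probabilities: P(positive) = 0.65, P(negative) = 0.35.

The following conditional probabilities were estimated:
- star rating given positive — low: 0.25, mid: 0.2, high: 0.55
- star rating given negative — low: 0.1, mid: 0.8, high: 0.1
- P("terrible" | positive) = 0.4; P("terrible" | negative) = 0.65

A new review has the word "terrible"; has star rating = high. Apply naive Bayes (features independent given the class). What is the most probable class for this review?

positive

positive: 0.65 × 0.55 × 0.4 = 0.143
negative: 0.35 × 0.1 × 0.65 = 0.02275
Highest score → positive.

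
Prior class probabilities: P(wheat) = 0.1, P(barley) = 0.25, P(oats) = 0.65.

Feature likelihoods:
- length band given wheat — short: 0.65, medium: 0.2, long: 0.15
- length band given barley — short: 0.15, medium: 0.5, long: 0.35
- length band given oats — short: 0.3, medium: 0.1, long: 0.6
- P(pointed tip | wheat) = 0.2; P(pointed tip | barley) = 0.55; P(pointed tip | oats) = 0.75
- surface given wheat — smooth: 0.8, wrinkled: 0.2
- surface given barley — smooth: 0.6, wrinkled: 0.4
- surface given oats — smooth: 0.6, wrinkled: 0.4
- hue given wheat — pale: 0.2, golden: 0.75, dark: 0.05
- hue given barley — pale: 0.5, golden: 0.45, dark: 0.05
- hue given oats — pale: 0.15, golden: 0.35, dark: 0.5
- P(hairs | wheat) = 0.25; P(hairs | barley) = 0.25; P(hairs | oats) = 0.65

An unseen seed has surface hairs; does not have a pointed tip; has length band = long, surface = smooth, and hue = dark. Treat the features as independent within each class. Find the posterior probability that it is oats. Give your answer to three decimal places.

wheat: 0.1 × 0.15 × (1−0.2) × 0.8 × 0.05 × 0.25 = 0.00012
barley: 0.25 × 0.35 × (1−0.55) × 0.6 × 0.05 × 0.25 = 0.0002953125
oats: 0.65 × 0.6 × (1−0.75) × 0.6 × 0.5 × 0.65 = 0.0190125
P(oats | x) = 0.0190125 / 0.0194278125 ≈ 0.979

0.979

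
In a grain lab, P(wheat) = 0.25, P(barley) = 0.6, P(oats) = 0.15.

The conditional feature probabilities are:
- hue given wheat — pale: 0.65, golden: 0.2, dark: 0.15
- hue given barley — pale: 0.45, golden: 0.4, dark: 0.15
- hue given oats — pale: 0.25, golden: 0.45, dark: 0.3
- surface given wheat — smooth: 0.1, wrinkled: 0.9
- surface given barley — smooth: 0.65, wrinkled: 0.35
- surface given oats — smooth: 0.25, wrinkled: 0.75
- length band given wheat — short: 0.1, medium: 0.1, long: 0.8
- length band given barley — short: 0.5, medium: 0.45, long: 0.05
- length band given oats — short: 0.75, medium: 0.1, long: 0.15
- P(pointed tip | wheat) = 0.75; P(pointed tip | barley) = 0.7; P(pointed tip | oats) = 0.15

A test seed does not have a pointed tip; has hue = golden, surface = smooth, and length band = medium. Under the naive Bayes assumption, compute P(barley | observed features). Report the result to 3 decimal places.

0.931

wheat: 0.25 × 0.2 × 0.1 × 0.1 × (1−0.75) = 0.000125
barley: 0.6 × 0.4 × 0.65 × 0.45 × (1−0.7) = 0.02106
oats: 0.15 × 0.45 × 0.25 × 0.1 × (1−0.15) = 0.001434375
P(barley | x) = 0.02106 / 0.022619375 ≈ 0.931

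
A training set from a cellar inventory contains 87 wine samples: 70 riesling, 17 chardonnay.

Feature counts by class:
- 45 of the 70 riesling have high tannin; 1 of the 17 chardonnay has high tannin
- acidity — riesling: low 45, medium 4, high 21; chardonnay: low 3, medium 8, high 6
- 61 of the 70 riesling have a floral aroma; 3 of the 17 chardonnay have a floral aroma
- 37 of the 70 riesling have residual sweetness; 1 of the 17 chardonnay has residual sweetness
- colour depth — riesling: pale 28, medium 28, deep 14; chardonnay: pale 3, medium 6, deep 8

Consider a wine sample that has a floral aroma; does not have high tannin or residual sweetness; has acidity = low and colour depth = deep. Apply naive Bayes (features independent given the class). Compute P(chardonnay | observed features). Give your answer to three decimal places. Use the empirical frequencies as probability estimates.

0.143

riesling: (70/87) × (25/70) × (45/70) × (61/70) × (33/70) × (14/70) ≈ 0.0151779
chardonnay: (17/87) × (16/17) × (3/17) × (3/17) × (16/17) × (8/17) ≈ 0.00253663
P(chardonnay | x) = 0.00253663 / 0.01771453 ≈ 0.143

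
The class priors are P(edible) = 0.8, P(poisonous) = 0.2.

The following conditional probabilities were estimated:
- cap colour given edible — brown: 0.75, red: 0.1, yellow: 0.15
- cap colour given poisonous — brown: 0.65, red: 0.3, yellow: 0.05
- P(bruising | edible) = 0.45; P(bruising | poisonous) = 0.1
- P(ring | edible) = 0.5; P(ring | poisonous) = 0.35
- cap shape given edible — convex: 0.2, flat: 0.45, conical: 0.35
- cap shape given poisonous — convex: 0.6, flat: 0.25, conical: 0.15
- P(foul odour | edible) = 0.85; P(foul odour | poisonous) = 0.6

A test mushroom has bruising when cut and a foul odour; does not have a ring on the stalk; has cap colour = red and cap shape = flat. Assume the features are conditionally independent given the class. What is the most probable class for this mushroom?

edible: 0.8 × 0.1 × 0.45 × (1−0.5) × 0.45 × 0.85 = 0.006885
poisonous: 0.2 × 0.3 × 0.1 × (1−0.35) × 0.25 × 0.6 = 0.000585
Highest score → edible.

edible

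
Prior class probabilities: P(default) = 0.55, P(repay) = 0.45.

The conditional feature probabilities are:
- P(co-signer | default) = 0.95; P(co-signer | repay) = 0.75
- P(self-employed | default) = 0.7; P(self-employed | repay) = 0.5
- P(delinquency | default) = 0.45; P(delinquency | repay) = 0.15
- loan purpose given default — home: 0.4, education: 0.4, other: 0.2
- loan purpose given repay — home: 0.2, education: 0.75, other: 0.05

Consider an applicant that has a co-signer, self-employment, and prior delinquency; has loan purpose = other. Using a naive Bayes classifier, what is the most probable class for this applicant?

default: 0.55 × 0.95 × 0.7 × 0.45 × 0.2 = 0.0329175
repay: 0.45 × 0.75 × 0.5 × 0.15 × 0.05 = 0.001265625
Highest score → default.

default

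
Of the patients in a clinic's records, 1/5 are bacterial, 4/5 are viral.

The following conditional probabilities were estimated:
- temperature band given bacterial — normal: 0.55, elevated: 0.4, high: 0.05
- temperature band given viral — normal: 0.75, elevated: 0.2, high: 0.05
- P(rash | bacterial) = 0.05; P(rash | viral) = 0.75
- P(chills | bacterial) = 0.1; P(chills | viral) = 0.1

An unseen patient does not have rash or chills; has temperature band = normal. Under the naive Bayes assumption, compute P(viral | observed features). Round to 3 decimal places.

bacterial: 0.2 × 0.55 × (1−0.05) × (1−0.1) = 0.09405
viral: 0.8 × 0.75 × (1−0.75) × (1−0.1) = 0.135
P(viral | x) = 0.135 / 0.22905 ≈ 0.589

0.589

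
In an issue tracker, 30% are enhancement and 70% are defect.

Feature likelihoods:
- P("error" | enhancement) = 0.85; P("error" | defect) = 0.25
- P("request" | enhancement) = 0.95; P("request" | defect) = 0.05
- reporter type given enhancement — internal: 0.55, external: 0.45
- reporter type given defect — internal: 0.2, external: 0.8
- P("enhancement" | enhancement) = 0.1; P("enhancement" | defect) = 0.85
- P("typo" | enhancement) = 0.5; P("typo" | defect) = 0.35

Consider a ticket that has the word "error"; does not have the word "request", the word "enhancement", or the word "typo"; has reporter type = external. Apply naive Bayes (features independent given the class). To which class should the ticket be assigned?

enhancement: 0.3 × 0.85 × (1−0.95) × 0.45 × (1−0.1) × (1−0.5) = 0.002581875
defect: 0.7 × 0.25 × (1−0.05) × 0.8 × (1−0.85) × (1−0.35) = 0.0129675
Highest score → defect.

defect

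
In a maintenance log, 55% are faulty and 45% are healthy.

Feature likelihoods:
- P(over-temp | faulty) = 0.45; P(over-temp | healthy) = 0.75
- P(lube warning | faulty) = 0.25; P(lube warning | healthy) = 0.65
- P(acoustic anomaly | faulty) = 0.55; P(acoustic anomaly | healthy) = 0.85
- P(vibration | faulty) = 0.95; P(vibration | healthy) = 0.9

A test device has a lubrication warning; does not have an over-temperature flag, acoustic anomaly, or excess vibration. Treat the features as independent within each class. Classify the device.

faulty: 0.55 × (1−0.45) × 0.25 × (1−0.55) × (1−0.95) = 0.0017015625
healthy: 0.45 × (1−0.75) × 0.65 × (1−0.85) × (1−0.9) = 0.001096875
Highest score → faulty.

faulty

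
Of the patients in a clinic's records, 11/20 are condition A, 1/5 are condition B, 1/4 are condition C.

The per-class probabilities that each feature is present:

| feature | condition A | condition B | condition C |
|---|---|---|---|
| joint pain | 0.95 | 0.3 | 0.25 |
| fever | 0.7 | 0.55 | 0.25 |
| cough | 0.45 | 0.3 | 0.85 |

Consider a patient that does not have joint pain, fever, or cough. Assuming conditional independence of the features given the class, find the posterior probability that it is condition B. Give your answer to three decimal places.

0.632

condition A: 0.55 × (1−0.95) × (1−0.7) × (1−0.45) = 0.0045375
condition B: 0.2 × (1−0.3) × (1−0.55) × (1−0.3) = 0.0441
condition C: 0.25 × (1−0.25) × (1−0.25) × (1−0.85) = 0.02109375
P(condition B | x) = 0.0441 / 0.06973125 ≈ 0.632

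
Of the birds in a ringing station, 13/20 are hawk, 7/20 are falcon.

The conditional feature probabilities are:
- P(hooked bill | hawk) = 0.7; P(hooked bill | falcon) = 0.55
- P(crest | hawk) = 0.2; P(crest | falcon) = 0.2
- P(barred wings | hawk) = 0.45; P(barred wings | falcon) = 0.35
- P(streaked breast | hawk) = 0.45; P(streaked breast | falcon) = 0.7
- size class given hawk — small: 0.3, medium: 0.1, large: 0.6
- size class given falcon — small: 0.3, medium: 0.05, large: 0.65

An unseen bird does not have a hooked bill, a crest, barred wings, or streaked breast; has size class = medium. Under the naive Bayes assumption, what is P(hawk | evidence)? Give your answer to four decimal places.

0.7934

hawk: 0.65 × (1−0.7) × (1−0.2) × (1−0.45) × (1−0.45) × 0.1 = 0.004719
falcon: 0.35 × (1−0.55) × (1−0.2) × (1−0.35) × (1−0.7) × 0.05 = 0.0012285
P(hawk | x) = 0.004719 / 0.0059475 ≈ 0.7934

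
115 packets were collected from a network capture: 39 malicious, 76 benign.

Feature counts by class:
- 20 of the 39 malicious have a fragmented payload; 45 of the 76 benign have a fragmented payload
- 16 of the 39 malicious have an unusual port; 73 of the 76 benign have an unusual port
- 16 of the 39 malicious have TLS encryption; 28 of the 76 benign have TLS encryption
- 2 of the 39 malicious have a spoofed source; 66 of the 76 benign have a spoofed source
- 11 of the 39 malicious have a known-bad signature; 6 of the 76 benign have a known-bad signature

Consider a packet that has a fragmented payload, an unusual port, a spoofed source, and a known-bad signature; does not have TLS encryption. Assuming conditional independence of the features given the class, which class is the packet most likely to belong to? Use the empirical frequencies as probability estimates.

malicious: (39/115) × (20/39) × (16/39) × (23/39) × (2/39) × (11/39) ≈ 0.000608617
benign: (76/115) × (45/76) × (73/76) × (48/76) × (66/76) × (6/76) ≈ 0.0162749
Highest score → benign.

benign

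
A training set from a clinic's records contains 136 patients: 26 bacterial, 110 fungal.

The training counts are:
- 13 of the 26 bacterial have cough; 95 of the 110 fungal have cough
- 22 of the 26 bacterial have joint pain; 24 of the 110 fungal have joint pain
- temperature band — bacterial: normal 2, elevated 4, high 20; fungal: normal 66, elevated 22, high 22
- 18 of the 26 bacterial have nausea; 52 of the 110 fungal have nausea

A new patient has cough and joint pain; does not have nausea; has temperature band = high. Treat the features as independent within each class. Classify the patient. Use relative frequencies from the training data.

bacterial: (26/136) × (13/26) × (22/26) × (20/26) × (8/26) ≈ 0.0191438
fungal: (110/136) × (95/110) × (24/110) × (22/110) × (58/110) ≈ 0.0160719
Highest score → bacterial.

bacterial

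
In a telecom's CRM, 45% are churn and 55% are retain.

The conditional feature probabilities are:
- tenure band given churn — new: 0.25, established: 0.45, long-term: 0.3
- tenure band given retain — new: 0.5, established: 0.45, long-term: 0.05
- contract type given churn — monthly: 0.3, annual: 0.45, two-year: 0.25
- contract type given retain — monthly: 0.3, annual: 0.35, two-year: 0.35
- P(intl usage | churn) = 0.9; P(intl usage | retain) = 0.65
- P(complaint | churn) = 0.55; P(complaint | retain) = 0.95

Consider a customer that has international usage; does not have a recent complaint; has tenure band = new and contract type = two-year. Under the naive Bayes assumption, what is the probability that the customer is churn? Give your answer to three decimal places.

0.785

churn: 0.45 × 0.25 × 0.25 × 0.9 × (1−0.55) = 0.011390625
retain: 0.55 × 0.5 × 0.35 × 0.65 × (1−0.95) = 0.003128125
P(churn | x) = 0.011390625 / 0.01451875 ≈ 0.785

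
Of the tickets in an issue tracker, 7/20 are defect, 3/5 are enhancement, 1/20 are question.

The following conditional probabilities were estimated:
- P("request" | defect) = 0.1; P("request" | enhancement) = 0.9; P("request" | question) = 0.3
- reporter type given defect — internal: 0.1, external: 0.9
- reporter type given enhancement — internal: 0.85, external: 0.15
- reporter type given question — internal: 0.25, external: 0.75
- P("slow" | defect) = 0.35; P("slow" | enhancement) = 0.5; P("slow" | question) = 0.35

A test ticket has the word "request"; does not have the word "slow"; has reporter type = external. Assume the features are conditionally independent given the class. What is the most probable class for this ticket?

enhancement

defect: 0.35 × 0.1 × 0.9 × (1−0.35) = 0.020475
enhancement: 0.6 × 0.9 × 0.15 × (1−0.5) = 0.0405
question: 0.05 × 0.3 × 0.75 × (1−0.35) = 0.0073125
Highest score → enhancement.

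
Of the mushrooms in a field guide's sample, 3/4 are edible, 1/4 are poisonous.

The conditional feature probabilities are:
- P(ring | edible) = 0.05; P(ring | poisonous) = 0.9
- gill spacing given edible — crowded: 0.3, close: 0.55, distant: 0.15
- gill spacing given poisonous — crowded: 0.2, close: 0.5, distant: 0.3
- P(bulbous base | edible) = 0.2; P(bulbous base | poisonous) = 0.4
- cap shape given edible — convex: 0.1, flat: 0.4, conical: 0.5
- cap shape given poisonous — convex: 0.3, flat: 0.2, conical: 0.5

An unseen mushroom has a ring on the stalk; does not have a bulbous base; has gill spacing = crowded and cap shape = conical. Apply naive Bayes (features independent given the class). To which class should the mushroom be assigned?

edible: 0.75 × 0.05 × 0.3 × (1−0.2) × 0.5 = 0.0045
poisonous: 0.25 × 0.9 × 0.2 × (1−0.4) × 0.5 = 0.0135
Highest score → poisonous.

poisonous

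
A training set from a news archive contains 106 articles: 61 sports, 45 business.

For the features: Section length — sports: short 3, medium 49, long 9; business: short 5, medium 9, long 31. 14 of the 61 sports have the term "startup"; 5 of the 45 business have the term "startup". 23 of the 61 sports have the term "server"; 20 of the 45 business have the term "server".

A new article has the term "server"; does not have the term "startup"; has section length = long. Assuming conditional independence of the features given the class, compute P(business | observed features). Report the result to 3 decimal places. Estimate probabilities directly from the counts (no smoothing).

0.824

sports: (61/106) × (9/61) × (47/61) × (23/61) ≈ 0.0246662
business: (45/106) × (31/45) × (40/45) × (20/45) ≈ 0.115537
P(business | x) = 0.115537 / 0.1402032 ≈ 0.824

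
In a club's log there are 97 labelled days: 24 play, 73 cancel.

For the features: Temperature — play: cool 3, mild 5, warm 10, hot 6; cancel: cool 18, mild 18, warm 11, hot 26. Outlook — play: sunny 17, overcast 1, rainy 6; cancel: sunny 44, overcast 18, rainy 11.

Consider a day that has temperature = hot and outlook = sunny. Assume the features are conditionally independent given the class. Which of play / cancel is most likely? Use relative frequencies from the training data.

cancel

play: (24/97) × (6/24) × (17/24) ≈ 0.0438144
cancel: (73/97) × (26/73) × (44/73) ≈ 0.161559
Highest score → cancel.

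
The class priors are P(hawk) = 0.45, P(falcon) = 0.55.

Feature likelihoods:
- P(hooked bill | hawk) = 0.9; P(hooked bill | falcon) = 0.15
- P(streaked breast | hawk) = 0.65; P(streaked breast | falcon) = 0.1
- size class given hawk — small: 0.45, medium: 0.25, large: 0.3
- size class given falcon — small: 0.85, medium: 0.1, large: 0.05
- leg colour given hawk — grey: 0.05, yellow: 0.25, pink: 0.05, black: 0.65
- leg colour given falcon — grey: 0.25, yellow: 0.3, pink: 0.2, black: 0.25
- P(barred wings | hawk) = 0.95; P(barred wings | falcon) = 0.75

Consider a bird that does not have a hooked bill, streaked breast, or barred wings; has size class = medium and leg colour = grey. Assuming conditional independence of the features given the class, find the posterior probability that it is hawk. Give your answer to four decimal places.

0.0037

hawk: 0.45 × (1−0.9) × (1−0.65) × 0.25 × 0.05 × (1−0.95) = 0.00000984375
falcon: 0.55 × (1−0.15) × (1−0.1) × 0.1 × 0.25 × (1−0.75) = 0.0026296875
P(hawk | x) = 0.00000984375 / 0.00263953125 ≈ 0.0037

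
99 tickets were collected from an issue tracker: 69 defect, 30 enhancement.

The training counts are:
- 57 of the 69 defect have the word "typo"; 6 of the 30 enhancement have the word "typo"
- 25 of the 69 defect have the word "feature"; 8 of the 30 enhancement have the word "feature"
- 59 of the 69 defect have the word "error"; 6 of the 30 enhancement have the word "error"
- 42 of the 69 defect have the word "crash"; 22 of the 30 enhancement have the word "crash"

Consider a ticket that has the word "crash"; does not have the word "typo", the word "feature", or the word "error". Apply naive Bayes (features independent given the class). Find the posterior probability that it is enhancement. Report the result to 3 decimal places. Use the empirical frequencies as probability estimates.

defect: (69/99) × (12/69) × (44/69) × (10/69) × (42/69) ≈ 0.00681869
enhancement: (30/99) × (24/30) × (22/30) × (24/30) × (22/30) ≈ 0.104296
P(enhancement | x) = 0.104296 / 0.11111469 ≈ 0.939

0.939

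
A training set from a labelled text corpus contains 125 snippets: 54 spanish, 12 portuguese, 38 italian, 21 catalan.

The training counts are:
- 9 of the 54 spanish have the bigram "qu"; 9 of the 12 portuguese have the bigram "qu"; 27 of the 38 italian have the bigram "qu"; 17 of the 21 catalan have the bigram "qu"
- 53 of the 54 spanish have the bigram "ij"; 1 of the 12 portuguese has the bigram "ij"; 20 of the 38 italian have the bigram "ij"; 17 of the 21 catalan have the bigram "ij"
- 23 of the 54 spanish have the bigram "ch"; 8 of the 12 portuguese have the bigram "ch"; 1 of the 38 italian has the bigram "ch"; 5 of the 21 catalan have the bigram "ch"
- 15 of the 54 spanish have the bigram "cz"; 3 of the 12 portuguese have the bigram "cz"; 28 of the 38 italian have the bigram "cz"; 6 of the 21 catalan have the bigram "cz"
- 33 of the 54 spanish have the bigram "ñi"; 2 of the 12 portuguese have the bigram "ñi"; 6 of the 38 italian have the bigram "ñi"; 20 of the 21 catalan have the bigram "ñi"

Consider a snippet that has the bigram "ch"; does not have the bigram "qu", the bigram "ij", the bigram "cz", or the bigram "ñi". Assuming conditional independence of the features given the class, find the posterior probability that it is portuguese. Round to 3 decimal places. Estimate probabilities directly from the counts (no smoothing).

0.894

spanish: (54/125) × (45/54) × (1/54) × (23/54) × (39/54) × (21/54) ≈ 0.000797516
portuguese: (12/125) × (3/12) × (11/12) × (8/12) × (9/12) × (10/12) ≈ 0.00916667
italian: (38/125) × (11/38) × (18/38) × (1/38) × (10/38) × (32/38) ≈ 0.000243092
catalan: (21/125) × (4/21) × (4/21) × (5/21) × (15/21) × (1/21) ≈ 0.0000493621
P(portuguese | x) = 0.00916667 / 0.0102566401 ≈ 0.894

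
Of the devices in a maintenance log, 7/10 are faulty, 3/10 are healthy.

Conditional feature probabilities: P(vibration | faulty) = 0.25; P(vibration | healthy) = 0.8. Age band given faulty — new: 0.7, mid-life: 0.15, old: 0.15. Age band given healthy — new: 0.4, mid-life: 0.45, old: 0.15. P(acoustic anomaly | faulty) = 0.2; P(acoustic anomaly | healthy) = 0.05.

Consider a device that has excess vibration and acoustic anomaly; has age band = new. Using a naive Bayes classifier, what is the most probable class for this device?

faulty

faulty: 0.7 × 0.25 × 0.7 × 0.2 = 0.0245
healthy: 0.3 × 0.8 × 0.4 × 0.05 = 0.0048
Highest score → faulty.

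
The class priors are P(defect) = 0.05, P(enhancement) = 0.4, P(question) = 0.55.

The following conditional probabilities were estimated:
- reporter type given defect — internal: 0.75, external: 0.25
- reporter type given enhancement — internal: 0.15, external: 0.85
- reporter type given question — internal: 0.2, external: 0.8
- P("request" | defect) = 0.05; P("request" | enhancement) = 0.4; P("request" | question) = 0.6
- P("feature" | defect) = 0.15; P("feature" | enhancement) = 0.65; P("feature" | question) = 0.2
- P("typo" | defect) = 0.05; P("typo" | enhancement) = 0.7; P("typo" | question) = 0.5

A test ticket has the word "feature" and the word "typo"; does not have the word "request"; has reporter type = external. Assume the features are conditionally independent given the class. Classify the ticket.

enhancement

defect: 0.05 × 0.25 × (1−0.05) × 0.15 × 0.05 = 0.0000890625
enhancement: 0.4 × 0.85 × (1−0.4) × 0.65 × 0.7 = 0.09282
question: 0.55 × 0.8 × (1−0.6) × 0.2 × 0.5 = 0.0176
Highest score → enhancement.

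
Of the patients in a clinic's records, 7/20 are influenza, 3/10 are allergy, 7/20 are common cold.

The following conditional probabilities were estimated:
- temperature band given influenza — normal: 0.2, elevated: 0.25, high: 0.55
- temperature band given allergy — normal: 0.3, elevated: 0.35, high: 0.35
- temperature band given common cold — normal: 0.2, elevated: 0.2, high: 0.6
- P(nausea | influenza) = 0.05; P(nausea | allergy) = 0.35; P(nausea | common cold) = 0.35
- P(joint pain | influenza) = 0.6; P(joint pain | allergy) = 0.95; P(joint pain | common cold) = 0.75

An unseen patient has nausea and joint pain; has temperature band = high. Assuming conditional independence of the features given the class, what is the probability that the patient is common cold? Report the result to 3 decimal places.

influenza: 0.35 × 0.55 × 0.05 × 0.6 = 0.005775
allergy: 0.3 × 0.35 × 0.35 × 0.95 = 0.0349125
common cold: 0.35 × 0.6 × 0.35 × 0.75 = 0.055125
P(common cold | x) = 0.055125 / 0.0958125 ≈ 0.575

0.575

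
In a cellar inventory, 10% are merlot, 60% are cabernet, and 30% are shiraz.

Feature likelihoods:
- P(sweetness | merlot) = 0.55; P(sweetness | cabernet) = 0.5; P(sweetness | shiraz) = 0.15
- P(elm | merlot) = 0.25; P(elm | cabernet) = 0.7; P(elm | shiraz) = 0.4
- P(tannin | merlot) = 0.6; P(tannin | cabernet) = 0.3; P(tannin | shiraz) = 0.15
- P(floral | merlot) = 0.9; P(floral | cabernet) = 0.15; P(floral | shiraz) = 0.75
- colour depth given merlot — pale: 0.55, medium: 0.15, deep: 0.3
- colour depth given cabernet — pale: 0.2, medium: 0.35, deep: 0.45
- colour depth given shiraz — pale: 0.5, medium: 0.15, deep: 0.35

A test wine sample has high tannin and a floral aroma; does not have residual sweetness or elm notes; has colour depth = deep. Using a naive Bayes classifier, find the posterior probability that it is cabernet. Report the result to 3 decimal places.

merlot: 0.1 × (1−0.55) × (1−0.25) × 0.6 × 0.9 × 0.3 = 0.0054675
cabernet: 0.6 × (1−0.5) × (1−0.7) × 0.3 × 0.15 × 0.45 = 0.0018225
shiraz: 0.3 × (1−0.15) × (1−0.4) × 0.15 × 0.75 × 0.35 = 0.006024375
P(cabernet | x) = 0.0018225 / 0.013314375 ≈ 0.137

0.137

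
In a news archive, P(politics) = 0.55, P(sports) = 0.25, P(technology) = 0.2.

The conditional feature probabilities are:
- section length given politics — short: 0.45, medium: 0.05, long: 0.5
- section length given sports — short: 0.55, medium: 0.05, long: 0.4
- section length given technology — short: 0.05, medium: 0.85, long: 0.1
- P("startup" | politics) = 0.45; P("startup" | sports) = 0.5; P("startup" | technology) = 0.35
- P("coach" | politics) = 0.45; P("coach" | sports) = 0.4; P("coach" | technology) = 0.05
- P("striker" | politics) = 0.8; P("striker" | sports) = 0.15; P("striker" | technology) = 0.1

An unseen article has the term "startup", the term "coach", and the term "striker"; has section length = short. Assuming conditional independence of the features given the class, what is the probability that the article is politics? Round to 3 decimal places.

politics: 0.55 × 0.45 × 0.45 × 0.45 × 0.8 = 0.040095
sports: 0.25 × 0.55 × 0.5 × 0.4 × 0.15 = 0.004125
technology: 0.2 × 0.05 × 0.35 × 0.05 × 0.1 = 0.0000175
P(politics | x) = 0.040095 / 0.0442375 ≈ 0.906

0.906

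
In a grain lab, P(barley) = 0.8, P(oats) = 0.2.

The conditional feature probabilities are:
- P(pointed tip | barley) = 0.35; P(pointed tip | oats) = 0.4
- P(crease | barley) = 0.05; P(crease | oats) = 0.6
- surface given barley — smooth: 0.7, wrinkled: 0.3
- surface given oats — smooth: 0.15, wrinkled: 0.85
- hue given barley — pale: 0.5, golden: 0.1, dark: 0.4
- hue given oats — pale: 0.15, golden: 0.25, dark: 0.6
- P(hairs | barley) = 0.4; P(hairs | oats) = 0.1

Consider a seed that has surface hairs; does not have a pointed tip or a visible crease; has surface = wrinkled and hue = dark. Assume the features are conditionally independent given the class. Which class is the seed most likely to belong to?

barley

barley: 0.8 × (1−0.35) × (1−0.05) × 0.3 × 0.4 × 0.4 = 0.023712
oats: 0.2 × (1−0.4) × (1−0.6) × 0.85 × 0.6 × 0.1 = 0.002448
Highest score → barley.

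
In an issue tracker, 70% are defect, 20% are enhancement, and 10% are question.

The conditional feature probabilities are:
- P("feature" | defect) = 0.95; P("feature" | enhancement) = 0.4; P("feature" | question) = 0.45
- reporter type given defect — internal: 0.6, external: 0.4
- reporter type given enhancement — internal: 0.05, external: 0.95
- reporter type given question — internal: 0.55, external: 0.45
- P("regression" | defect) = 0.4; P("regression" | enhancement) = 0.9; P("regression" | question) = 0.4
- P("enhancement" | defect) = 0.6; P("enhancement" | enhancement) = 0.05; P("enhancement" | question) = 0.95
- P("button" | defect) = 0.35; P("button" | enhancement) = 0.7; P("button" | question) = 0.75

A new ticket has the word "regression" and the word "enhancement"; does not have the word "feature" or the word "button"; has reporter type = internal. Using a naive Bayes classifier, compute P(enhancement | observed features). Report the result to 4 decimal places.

0.0130

defect: 0.7 × (1−0.95) × 0.6 × 0.4 × 0.6 × (1−0.35) = 0.003276
enhancement: 0.2 × (1−0.4) × 0.05 × 0.9 × 0.05 × (1−0.7) = 0.000081
question: 0.1 × (1−0.45) × 0.55 × 0.4 × 0.95 × (1−0.75) = 0.00287375
P(enhancement | x) = 0.000081 / 0.00623075 ≈ 0.0130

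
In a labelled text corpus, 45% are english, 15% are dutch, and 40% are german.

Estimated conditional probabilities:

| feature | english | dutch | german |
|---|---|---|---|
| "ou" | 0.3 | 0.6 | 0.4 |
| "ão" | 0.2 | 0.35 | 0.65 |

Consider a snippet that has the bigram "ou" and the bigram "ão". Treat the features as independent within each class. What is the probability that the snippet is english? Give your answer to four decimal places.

english: 0.45 × 0.3 × 0.2 = 0.027
dutch: 0.15 × 0.6 × 0.35 = 0.0315
german: 0.4 × 0.4 × 0.65 = 0.104
P(english | x) = 0.027 / 0.1625 ≈ 0.1662

0.1662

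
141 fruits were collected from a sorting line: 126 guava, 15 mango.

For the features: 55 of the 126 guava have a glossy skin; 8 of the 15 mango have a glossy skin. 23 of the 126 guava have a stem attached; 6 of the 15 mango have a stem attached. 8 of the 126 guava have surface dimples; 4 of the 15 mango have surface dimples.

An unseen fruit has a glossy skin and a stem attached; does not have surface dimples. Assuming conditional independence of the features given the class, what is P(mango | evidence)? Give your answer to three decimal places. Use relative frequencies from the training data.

guava: (126/141) × (55/126) × (23/126) × (118/126) ≈ 0.0666826
mango: (15/141) × (8/15) × (6/15) × (11/15) ≈ 0.016643
P(mango | x) = 0.016643 / 0.0833256 ≈ 0.200

0.200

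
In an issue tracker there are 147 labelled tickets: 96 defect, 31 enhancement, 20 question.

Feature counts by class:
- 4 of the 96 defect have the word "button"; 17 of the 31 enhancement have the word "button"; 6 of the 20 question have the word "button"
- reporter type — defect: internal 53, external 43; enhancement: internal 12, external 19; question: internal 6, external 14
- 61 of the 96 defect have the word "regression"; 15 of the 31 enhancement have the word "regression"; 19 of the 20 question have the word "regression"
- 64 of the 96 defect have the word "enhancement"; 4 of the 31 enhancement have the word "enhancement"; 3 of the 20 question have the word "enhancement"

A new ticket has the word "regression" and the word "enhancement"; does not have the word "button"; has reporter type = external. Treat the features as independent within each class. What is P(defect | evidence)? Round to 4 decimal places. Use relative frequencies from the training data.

0.9003

defect: (96/147) × (92/96) × (43/96) × (61/96) × (64/96) ≈ 0.11875
enhancement: (31/147) × (14/31) × (19/31) × (15/31) × (4/31) ≈ 0.00364444
question: (20/147) × (14/20) × (14/20) × (19/20) × (3/20) = 0.0095
P(defect | x) = 0.11875 / 0.13189444 ≈ 0.9003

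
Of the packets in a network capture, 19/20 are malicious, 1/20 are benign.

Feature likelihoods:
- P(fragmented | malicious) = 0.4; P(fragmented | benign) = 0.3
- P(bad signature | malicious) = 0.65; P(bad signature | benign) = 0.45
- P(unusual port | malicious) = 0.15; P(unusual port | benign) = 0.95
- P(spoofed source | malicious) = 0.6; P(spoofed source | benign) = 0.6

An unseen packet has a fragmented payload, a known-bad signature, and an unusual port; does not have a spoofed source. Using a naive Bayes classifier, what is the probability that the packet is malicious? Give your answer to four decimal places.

0.8525

malicious: 0.95 × 0.4 × 0.65 × 0.15 × (1−0.6) = 0.01482
benign: 0.05 × 0.3 × 0.45 × 0.95 × (1−0.6) = 0.002565
P(malicious | x) = 0.01482 / 0.017385 ≈ 0.8525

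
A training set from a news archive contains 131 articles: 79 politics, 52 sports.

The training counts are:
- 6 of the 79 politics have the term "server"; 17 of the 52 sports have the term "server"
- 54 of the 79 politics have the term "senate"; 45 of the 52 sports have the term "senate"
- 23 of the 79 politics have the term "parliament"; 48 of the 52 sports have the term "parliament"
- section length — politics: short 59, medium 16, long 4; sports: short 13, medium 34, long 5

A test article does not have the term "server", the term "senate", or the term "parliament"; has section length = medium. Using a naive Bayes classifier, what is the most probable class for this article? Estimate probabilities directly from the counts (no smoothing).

politics

politics: (79/131) × (73/79) × (25/79) × (56/79) × (16/79) ≈ 0.0253174
sports: (52/131) × (35/52) × (7/52) × (4/52) × (34/52) ≈ 0.00180894
Highest score → politics.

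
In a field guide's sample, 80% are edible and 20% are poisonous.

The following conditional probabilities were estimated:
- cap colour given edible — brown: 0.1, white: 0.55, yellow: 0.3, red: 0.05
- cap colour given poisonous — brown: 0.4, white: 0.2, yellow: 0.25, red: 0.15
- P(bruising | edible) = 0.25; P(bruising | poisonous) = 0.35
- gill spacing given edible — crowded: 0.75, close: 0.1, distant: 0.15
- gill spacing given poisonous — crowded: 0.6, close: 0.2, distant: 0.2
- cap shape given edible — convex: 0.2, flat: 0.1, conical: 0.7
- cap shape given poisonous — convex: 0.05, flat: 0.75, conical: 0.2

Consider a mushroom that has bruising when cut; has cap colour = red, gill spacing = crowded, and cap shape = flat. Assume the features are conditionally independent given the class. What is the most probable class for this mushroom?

edible: 0.8 × 0.05 × 0.25 × 0.75 × 0.1 = 0.00075
poisonous: 0.2 × 0.15 × 0.35 × 0.6 × 0.75 = 0.004725
Highest score → poisonous.

poisonous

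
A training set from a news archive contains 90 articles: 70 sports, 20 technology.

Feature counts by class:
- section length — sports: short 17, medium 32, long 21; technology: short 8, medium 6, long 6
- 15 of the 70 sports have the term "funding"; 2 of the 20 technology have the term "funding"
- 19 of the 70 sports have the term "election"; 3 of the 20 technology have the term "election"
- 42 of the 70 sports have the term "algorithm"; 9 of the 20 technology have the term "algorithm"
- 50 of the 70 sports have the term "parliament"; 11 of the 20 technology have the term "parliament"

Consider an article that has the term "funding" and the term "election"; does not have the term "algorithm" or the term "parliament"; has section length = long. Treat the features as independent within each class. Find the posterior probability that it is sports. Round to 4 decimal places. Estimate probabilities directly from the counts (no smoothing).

sports: (70/90) × (21/70) × (15/70) × (19/70) × (28/70) × (20/70) ≈ 0.00155102
technology: (20/90) × (6/20) × (2/20) × (3/20) × (11/20) × (9/20) = 0.0002475
P(sports | x) = 0.00155102 / 0.00179852 ≈ 0.8624

0.8624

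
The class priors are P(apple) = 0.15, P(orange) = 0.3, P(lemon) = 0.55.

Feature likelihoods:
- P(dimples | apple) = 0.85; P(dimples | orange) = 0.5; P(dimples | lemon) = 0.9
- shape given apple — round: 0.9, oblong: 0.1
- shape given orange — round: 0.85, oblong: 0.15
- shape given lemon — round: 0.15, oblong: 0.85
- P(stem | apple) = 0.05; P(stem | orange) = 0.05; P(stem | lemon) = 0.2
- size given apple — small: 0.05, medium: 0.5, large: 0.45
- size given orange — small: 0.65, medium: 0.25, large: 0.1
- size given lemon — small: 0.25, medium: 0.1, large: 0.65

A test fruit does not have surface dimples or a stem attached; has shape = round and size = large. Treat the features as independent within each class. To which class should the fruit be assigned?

orange

apple: 0.15 × (1−0.85) × 0.9 × (1−0.05) × 0.45 = 0.008656875
orange: 0.3 × (1−0.5) × 0.85 × (1−0.05) × 0.1 = 0.0121125
lemon: 0.55 × (1−0.9) × 0.15 × (1−0.2) × 0.65 = 0.00429
Highest score → orange.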